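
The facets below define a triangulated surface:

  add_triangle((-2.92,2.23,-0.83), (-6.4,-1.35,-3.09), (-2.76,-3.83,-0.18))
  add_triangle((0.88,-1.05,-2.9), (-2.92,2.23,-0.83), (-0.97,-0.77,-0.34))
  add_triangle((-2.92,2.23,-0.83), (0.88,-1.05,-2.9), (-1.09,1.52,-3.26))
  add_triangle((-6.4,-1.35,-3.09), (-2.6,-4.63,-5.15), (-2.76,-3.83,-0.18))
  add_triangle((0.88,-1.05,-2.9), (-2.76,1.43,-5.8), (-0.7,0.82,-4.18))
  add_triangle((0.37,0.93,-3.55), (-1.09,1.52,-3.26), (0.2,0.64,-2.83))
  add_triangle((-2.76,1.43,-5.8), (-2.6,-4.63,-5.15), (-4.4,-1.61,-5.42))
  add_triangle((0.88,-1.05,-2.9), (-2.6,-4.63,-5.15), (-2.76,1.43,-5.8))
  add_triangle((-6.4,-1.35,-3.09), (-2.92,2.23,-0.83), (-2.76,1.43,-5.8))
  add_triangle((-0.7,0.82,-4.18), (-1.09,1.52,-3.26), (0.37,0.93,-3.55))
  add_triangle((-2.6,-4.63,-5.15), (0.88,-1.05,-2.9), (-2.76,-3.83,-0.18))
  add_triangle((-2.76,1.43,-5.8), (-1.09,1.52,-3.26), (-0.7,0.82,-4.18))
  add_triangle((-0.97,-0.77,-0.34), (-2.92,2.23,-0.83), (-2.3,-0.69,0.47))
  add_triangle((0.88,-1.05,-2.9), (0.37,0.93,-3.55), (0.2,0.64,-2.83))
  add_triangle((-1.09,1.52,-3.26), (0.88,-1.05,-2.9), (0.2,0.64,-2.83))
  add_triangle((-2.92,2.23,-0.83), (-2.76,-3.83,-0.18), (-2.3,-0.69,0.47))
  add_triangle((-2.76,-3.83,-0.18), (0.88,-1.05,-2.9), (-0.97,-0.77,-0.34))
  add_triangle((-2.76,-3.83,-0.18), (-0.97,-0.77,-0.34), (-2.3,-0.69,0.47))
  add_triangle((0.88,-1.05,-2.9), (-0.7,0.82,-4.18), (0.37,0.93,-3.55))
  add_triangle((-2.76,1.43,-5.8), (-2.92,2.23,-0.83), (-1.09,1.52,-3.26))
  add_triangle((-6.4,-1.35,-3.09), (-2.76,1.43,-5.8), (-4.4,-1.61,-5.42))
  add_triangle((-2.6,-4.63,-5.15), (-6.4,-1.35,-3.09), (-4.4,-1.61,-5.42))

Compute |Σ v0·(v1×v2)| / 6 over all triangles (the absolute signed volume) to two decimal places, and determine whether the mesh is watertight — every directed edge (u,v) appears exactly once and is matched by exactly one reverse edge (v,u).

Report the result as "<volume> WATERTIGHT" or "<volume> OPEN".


90.04 WATERTIGHT

Per-triangle v0·(v1×v2)/6:
  t1: +5.5075
  t2: -2.3043
  t3: -1.5967
  t4: +18.5104
  t5: +1.7394
  t6: -0.1232
  t7: +9.9591
  t8: +13.1437
  t9: +14.8061
  t10: +0.6802
  t11: +3.8129
  t12: +0.9864
  t13: -0.9028
  t14: -0.1363
  t15: -0.8131
  t16: +2.5276
  t17: -1.0728
  t18: -0.4828
  t19: +1.3100
  t20: +2.6514
  t21: +10.3228
  t22: +11.5153
Σ = +90.0408 → |volume| = 90.04

Directed edges: 66 total, each appears once with its reverse present → watertight.


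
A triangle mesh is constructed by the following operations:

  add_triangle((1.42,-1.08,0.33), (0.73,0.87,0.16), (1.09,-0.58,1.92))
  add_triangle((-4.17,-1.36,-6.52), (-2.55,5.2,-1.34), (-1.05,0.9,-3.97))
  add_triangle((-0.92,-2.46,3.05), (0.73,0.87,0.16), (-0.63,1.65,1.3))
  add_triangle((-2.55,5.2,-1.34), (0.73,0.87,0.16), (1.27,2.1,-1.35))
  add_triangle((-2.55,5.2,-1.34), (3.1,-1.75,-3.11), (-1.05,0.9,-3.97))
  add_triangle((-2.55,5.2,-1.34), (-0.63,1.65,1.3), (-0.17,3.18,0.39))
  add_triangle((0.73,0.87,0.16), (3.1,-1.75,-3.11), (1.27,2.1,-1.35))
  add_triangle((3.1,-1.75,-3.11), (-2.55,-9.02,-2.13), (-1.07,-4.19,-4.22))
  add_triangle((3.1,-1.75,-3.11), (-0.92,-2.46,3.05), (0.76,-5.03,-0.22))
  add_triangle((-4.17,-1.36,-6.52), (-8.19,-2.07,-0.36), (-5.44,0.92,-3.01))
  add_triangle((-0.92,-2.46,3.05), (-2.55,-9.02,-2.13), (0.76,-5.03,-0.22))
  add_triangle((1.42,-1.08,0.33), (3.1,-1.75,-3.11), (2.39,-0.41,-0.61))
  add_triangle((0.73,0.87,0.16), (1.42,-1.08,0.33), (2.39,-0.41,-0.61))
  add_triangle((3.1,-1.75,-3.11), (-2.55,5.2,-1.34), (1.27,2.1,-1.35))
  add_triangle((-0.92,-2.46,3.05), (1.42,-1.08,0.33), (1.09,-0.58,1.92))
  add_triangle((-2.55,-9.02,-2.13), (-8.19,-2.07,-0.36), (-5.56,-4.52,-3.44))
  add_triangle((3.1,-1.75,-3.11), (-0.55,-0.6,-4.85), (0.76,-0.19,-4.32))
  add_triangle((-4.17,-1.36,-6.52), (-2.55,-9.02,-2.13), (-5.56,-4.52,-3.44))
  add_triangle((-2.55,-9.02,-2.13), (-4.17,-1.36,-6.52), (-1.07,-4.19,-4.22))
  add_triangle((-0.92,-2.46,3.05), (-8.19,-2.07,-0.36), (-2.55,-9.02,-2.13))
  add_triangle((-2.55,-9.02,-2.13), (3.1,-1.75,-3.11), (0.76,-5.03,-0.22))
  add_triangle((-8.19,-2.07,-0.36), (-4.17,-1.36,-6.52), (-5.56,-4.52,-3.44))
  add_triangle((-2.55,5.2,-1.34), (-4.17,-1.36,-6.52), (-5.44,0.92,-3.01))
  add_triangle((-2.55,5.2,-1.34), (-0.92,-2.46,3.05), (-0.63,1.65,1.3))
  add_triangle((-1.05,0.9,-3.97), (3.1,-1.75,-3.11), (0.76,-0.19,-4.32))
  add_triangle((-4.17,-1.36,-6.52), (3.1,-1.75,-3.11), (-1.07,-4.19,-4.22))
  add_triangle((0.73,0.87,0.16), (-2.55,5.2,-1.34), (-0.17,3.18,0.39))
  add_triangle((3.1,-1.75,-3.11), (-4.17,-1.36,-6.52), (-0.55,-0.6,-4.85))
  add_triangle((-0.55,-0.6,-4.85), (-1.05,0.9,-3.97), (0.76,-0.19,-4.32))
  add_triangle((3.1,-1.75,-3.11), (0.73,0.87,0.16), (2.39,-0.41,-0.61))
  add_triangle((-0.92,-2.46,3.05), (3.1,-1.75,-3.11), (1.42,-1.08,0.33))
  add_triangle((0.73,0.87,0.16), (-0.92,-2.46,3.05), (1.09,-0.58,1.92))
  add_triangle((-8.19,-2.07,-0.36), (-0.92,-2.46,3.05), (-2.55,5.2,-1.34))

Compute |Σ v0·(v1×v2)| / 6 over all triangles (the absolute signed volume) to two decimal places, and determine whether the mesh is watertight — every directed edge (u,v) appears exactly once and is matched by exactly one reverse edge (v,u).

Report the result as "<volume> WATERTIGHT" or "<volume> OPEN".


318.10 OPEN

Per-triangle v0·(v1×v2)/6:
  t1: +0.5627
  t2: +12.0459
  t3: +1.1884
  t4: +1.5766
  t5: +9.1412
  t6: +1.8897
  t7: +1.3490
  t8: +16.9939
  t9: +4.2213
  t10: +21.0079
  t11: +12.2371
  t12: +1.1085
  t13: +0.3899
  t14: +5.5261
  t15: +1.4387
  t16: +27.9546
  t17: +2.3406
  t18: +26.4028
  t19: +19.4522
  t20: +41.4671
  t21: +14.0761
  t22: +25.6062
  t23: +18.0815
  t24: +3.5543
  t25: -0.0556
  t26: +16.3539
  t27: +0.7498
  t28: +5.3305
  t29: +1.5725
  t30: +0.7512
  t31: +2.3949
  t32: +0.4645
  t33: +20.9213
Σ = +318.0951 → |volume| = 318.10

Directed edges: 99 total; 9 unmatched, e.g. (-1.05,0.9,-3.97)→(-4.17,-1.36,-6.52) → open.


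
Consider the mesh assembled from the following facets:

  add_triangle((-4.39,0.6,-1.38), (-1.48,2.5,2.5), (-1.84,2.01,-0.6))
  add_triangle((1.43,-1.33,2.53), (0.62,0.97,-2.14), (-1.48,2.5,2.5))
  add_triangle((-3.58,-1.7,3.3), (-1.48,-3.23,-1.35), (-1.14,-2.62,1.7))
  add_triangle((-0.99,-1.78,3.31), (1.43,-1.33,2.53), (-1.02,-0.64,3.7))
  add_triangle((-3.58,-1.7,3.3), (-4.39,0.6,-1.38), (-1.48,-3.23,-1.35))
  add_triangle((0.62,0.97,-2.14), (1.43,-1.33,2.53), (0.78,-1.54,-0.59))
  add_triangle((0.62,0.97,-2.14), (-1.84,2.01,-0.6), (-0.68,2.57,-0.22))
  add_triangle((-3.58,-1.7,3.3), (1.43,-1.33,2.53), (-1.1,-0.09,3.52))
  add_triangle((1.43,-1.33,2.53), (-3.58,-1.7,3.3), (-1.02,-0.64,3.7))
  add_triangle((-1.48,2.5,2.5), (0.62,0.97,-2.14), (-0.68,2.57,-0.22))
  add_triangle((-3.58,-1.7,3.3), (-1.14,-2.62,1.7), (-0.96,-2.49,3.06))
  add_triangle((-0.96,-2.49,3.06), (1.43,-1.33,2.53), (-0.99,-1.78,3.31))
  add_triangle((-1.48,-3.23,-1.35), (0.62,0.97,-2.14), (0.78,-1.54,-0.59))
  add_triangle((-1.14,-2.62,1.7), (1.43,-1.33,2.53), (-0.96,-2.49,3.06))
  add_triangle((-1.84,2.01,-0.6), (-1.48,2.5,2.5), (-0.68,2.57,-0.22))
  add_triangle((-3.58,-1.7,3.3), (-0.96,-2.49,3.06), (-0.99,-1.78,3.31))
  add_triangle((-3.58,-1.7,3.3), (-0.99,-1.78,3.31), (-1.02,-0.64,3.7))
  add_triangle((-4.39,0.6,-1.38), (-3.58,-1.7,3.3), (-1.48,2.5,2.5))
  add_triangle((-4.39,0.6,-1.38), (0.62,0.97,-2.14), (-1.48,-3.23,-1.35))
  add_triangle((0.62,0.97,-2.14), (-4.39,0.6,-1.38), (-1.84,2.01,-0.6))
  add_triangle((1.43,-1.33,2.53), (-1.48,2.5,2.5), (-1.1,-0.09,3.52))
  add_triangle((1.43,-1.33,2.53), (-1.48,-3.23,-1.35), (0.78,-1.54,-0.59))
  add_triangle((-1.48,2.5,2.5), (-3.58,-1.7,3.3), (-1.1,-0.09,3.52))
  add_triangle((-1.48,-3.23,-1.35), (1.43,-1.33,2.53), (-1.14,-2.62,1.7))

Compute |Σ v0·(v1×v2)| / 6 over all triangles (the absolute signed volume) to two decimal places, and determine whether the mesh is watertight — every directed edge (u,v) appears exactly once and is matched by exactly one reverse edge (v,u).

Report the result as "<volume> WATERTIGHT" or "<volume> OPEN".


Per-triangle v0·(v1×v2)/6:
  t1: +3.8515
  t2: +2.7535
  t3: +4.3453
  t4: +1.6268
  t5: +12.5306
  t6: +1.3546
  t7: +1.3133
  t8: +3.9968
  t9: -2.9509
  t10: +0.2979
  t11: +1.9098
  t12: +1.0179
  t13: +2.0408
  t14: +1.1770
  t15: +1.6708
  t16: +1.2098
  t17: +1.9343
  t18: +12.1896
  t19: +6.5464
  t20: +2.9875
  t21: +2.8215
  t22: +2.4091
  t23: +4.4960
  t24: +2.9681
Σ = +74.4981 → |volume| = 74.50

Directed edges: 72 total, each appears once with its reverse present → watertight.

74.50 WATERTIGHT


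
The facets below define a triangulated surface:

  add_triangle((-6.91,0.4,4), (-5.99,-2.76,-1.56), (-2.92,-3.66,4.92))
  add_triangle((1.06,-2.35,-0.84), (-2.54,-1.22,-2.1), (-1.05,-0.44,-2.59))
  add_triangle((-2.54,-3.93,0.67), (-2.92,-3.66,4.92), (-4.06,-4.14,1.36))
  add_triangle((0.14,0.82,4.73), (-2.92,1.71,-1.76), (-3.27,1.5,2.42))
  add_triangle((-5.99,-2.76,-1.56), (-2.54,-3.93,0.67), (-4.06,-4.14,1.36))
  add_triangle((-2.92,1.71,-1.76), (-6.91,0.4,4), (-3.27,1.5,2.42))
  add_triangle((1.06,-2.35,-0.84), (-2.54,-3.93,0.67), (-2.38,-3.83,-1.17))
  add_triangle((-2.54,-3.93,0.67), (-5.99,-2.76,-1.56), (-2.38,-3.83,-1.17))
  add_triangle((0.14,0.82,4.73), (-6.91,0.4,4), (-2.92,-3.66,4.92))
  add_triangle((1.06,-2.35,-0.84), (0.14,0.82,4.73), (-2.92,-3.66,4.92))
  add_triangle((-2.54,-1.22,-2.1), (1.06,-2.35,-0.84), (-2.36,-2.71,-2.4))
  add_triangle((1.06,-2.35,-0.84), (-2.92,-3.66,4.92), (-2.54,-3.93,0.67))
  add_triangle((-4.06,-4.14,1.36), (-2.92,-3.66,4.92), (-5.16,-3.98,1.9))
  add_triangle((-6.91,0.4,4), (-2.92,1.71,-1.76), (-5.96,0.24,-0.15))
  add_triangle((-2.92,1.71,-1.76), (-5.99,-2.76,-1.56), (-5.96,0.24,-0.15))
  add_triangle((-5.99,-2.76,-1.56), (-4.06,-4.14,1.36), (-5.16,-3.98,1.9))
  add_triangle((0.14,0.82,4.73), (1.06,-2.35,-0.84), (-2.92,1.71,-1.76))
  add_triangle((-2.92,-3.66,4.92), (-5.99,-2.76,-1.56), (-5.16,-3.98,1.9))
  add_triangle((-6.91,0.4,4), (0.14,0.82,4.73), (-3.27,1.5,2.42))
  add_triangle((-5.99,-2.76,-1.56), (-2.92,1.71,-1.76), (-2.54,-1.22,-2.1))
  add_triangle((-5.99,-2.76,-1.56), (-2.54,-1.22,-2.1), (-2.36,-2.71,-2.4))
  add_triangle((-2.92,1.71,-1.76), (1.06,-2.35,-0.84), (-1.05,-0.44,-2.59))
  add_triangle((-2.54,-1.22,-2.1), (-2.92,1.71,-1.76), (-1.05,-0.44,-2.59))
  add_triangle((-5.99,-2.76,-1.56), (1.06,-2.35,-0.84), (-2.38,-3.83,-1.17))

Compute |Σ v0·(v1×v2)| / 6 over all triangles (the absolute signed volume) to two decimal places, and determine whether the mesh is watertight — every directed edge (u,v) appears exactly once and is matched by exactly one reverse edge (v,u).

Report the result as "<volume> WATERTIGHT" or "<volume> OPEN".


136.91 OPEN

Per-triangle v0·(v1×v2)/6:
  t1: +33.7255
  t2: +2.1309
  t3: +3.6576
  t4: +2.8657
  t5: +3.6434
  t6: +6.1437
  t7: +3.0017
  t8: +5.1492
  t9: +24.2957
  t10: +9.1870
  t11: +0.6022
  t12: +6.8060
  t13: +3.4979
  t14: +6.8062
  t15: +7.2570
  t16: +3.4817
  t17: -3.2604
  t18: +1.5919
  t19: +6.7596
  t20: +4.4375
  t21: +2.2417
  t22: -0.8878
  t23: +2.2866
  t24: +1.4865
Σ = +136.9068 → |volume| = 136.91

Directed edges: 72 total; 6 unmatched, e.g. (-6.91,0.4,4)→(-5.99,-2.76,-1.56) → open.


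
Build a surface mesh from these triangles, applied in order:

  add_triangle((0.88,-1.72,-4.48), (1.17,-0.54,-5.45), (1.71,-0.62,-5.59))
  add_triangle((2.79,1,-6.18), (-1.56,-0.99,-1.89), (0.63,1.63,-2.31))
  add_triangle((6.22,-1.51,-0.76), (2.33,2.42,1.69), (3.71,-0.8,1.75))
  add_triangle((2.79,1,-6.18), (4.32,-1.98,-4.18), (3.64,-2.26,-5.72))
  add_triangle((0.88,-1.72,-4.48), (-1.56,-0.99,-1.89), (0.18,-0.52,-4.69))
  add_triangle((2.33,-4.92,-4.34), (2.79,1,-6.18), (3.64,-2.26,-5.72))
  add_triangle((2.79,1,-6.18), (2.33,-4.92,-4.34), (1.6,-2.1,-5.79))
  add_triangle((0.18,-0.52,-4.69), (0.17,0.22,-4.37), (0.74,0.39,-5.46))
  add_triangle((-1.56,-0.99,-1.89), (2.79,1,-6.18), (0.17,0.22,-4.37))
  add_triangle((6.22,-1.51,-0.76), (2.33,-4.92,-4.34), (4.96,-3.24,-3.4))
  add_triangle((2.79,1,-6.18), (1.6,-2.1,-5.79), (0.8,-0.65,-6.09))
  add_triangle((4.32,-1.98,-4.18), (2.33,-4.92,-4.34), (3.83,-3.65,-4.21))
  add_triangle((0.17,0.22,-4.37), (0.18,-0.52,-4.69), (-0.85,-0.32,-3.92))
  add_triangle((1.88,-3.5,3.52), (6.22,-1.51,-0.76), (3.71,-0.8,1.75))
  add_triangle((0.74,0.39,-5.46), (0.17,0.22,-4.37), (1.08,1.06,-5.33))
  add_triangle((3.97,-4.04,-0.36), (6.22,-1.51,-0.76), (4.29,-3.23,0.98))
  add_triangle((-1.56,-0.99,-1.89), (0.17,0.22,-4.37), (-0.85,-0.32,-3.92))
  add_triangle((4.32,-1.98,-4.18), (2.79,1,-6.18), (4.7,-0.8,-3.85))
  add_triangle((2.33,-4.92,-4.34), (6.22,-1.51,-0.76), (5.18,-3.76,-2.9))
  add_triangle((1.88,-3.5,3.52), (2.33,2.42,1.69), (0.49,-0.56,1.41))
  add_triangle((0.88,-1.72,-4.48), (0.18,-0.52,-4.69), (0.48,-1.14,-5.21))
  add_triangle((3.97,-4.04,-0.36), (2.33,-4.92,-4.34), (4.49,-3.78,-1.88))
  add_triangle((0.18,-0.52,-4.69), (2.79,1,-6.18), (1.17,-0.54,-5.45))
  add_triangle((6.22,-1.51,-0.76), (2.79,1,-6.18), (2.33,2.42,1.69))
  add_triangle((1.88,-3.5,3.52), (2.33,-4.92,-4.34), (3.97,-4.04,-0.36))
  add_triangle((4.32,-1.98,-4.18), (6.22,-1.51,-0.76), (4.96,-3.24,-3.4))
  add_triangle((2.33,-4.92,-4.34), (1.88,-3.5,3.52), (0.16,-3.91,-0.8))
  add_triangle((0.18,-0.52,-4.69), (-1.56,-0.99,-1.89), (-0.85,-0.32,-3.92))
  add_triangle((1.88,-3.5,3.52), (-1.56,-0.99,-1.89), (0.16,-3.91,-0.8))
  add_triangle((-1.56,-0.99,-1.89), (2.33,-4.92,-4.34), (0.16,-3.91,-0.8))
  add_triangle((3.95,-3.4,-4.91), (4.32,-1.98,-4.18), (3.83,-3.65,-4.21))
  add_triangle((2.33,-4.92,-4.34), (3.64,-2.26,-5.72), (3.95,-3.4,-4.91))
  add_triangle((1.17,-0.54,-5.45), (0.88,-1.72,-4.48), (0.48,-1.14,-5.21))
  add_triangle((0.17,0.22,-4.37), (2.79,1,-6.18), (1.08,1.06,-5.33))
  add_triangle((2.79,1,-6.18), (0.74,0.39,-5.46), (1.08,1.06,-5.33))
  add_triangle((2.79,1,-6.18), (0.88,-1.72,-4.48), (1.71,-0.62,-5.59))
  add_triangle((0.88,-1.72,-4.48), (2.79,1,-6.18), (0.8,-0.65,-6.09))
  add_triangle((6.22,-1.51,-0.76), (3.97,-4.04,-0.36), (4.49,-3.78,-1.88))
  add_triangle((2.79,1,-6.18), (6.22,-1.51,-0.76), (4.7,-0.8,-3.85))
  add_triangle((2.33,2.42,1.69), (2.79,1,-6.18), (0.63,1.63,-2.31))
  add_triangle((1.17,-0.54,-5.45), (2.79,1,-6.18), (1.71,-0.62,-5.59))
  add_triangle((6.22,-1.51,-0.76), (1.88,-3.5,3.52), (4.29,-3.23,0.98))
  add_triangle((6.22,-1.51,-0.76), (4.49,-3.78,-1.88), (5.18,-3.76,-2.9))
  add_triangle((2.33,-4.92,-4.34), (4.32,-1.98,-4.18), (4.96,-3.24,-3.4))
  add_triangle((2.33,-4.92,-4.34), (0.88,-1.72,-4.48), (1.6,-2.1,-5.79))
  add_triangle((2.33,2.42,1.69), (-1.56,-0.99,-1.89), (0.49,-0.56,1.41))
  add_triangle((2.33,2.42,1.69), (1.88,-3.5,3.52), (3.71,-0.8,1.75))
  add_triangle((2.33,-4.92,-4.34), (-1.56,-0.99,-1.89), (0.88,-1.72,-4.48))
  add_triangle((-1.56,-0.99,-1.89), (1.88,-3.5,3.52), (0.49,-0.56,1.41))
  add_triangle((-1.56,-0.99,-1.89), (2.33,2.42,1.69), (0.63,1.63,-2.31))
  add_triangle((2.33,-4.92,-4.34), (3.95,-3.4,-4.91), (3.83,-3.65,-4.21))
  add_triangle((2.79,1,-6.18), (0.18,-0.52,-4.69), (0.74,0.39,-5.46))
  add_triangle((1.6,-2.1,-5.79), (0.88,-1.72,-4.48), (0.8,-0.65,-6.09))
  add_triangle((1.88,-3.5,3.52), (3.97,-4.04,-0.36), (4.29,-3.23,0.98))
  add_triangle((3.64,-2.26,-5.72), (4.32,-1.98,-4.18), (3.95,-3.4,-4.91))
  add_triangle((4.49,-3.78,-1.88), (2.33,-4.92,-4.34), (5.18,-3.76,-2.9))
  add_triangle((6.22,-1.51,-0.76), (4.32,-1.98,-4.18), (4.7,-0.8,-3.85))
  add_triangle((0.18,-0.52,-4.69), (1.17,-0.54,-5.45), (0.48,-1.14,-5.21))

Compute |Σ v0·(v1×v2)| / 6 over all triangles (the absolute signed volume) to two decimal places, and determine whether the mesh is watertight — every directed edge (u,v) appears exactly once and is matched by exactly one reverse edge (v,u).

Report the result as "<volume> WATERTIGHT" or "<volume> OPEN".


Per-triangle v0·(v1×v2)/6:
  t1: +0.5960
  t2: +3.6736
  t3: +6.6134
  t4: +5.0889
  t5: +1.9930
  t6: +4.9086
  t7: +7.0311
  t8: +0.2903
  t9: -1.1955
  t10: +4.0531
  t11: +4.3897
  t12: -1.4467
  t13: +0.5512
  t14: +7.3432
  t15: +0.2310
  t16: +4.5131
  t17: -0.1768
  t18: +4.5381
  t19: +0.2868
  t20: +1.3379
  t21: -0.0435
  t22: +4.6399
  t23: +1.1374
  t24: +21.5063
  t25: +10.5591
  t26: +5.0107
  t27: +9.6490
  t28: +0.7566
  t29: +2.5084
  t30: +5.8175
  t31: +0.9072
  t32: +3.1234
  t33: +0.6938
  t34: -1.0323
  t35: +1.0251
  t36: +0.2549
  t37: -2.9844
  t38: +4.5946
  t39: +3.6318
  t40: +5.1474
  t41: +0.8347
  t42: +3.7613
  t43: +2.8681
  t44: +5.3324
  t45: +1.2597
  t46: -0.0567
  t47: +5.8891
  t48: +4.9836
  t49: +0.7148
  t50: +0.3898
  t51: +1.3927
  t52: +1.2875
  t53: +0.6196
  t54: +4.2105
  t55: +2.0521
  t56: +3.1314
  t57: +4.4534
  t58: +0.4364
Σ = +175.0830 → |volume| = 175.08

Directed edges: 174 total, each appears once with its reverse present → watertight.

175.08 WATERTIGHT


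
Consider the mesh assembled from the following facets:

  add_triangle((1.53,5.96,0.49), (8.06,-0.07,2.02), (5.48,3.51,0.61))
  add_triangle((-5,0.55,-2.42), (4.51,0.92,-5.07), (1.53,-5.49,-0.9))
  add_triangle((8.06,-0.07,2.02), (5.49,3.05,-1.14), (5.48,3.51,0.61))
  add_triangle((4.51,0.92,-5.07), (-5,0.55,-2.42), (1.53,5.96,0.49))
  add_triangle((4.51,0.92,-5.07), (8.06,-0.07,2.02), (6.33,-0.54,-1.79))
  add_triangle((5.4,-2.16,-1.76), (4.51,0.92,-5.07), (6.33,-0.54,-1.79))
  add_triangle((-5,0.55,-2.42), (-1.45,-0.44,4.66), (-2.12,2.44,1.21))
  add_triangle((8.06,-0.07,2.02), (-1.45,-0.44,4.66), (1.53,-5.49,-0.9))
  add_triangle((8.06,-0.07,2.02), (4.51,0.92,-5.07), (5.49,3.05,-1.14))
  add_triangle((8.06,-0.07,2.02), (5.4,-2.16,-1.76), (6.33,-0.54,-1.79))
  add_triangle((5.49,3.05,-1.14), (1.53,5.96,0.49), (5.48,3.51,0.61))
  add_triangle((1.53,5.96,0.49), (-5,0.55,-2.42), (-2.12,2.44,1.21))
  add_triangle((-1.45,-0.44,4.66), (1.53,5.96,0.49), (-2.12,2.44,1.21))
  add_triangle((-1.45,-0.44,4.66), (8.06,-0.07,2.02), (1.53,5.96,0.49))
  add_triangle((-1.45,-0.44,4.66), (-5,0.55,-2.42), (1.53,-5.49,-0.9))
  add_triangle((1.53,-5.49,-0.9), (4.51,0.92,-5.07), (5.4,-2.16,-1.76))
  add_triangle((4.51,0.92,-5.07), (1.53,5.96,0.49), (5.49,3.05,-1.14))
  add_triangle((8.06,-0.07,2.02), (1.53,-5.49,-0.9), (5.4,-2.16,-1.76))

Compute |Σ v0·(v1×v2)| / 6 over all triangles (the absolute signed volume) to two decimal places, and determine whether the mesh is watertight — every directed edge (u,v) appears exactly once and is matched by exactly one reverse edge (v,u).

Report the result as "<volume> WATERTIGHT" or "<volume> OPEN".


331.03 WATERTIGHT

Per-triangle v0·(v1×v2)/6:
  t1: +6.6348
  t2: +34.1005
  t3: +8.8469
  t4: +36.7440
  t5: +8.3903
  t6: +7.1238
  t7: +10.9775
  t8: +37.7377
  t9: +22.5591
  t10: +7.5558
  t11: +7.8286
  t12: +11.8802
  t13: +11.4709
  t14: +40.3731
  t15: +24.5978
  t16: +16.7890
  t17: +18.1550
  t18: +19.2619
Σ = +331.0268 → |volume| = 331.03

Directed edges: 54 total, each appears once with its reverse present → watertight.


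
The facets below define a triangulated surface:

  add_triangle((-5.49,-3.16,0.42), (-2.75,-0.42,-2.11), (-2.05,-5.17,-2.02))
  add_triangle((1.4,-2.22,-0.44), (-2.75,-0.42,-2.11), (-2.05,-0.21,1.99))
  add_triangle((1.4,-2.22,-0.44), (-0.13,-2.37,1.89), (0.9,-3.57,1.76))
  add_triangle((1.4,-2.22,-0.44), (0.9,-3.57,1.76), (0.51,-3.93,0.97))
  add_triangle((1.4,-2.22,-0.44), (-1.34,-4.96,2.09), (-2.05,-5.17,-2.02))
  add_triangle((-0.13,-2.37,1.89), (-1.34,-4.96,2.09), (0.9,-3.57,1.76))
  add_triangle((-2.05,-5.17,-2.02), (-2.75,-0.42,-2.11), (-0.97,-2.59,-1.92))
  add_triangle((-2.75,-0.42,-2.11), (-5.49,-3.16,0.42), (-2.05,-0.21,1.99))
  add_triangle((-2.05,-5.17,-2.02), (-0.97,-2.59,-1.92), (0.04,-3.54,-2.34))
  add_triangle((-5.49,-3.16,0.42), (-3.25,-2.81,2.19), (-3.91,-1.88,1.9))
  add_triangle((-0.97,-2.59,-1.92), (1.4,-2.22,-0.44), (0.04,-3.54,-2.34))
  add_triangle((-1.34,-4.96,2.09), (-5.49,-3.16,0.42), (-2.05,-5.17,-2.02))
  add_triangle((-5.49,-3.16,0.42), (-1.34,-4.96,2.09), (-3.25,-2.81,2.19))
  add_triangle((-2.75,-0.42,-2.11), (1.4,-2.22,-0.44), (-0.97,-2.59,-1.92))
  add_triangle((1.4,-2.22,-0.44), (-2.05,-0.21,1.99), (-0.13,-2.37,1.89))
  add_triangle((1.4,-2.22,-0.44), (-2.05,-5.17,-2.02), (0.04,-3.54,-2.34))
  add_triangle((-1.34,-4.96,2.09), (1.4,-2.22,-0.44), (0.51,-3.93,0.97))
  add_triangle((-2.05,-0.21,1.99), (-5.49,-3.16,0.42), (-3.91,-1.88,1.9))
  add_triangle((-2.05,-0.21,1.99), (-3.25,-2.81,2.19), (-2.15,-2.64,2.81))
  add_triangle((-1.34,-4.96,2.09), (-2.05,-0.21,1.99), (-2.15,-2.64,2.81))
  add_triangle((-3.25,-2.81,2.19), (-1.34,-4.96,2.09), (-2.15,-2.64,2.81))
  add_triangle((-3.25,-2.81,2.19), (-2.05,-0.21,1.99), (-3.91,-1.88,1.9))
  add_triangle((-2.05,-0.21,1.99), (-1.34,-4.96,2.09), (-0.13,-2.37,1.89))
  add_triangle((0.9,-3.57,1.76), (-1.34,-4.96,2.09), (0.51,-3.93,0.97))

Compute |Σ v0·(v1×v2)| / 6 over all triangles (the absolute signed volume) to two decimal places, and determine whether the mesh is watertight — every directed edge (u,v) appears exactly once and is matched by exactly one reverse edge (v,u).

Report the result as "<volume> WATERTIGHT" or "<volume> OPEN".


Per-triangle v0·(v1×v2)/6:
  t1: +10.7877
  t2: -3.9029
  t3: -0.3034
  t4: +0.9227
  t5: +7.6834
  t6: +1.2660
  t7: +2.1169
  t8: +4.0099
  t9: +1.0826
  t10: +2.0342
  t11: -0.4371
  t12: +15.5991
  t13: +5.7324
  t14: +0.3831
  t15: -0.6843
  t16: +2.4117
  t17: +0.6531
  t18: +0.7992
  t19: +1.4096
  t20: -0.5387
  t21: +2.3007
  t22: +1.1165
  t23: +2.2709
  t24: +1.3896
Σ = +58.1030 → |volume| = 58.10

Directed edges: 72 total, each appears once with its reverse present → watertight.

58.10 WATERTIGHT


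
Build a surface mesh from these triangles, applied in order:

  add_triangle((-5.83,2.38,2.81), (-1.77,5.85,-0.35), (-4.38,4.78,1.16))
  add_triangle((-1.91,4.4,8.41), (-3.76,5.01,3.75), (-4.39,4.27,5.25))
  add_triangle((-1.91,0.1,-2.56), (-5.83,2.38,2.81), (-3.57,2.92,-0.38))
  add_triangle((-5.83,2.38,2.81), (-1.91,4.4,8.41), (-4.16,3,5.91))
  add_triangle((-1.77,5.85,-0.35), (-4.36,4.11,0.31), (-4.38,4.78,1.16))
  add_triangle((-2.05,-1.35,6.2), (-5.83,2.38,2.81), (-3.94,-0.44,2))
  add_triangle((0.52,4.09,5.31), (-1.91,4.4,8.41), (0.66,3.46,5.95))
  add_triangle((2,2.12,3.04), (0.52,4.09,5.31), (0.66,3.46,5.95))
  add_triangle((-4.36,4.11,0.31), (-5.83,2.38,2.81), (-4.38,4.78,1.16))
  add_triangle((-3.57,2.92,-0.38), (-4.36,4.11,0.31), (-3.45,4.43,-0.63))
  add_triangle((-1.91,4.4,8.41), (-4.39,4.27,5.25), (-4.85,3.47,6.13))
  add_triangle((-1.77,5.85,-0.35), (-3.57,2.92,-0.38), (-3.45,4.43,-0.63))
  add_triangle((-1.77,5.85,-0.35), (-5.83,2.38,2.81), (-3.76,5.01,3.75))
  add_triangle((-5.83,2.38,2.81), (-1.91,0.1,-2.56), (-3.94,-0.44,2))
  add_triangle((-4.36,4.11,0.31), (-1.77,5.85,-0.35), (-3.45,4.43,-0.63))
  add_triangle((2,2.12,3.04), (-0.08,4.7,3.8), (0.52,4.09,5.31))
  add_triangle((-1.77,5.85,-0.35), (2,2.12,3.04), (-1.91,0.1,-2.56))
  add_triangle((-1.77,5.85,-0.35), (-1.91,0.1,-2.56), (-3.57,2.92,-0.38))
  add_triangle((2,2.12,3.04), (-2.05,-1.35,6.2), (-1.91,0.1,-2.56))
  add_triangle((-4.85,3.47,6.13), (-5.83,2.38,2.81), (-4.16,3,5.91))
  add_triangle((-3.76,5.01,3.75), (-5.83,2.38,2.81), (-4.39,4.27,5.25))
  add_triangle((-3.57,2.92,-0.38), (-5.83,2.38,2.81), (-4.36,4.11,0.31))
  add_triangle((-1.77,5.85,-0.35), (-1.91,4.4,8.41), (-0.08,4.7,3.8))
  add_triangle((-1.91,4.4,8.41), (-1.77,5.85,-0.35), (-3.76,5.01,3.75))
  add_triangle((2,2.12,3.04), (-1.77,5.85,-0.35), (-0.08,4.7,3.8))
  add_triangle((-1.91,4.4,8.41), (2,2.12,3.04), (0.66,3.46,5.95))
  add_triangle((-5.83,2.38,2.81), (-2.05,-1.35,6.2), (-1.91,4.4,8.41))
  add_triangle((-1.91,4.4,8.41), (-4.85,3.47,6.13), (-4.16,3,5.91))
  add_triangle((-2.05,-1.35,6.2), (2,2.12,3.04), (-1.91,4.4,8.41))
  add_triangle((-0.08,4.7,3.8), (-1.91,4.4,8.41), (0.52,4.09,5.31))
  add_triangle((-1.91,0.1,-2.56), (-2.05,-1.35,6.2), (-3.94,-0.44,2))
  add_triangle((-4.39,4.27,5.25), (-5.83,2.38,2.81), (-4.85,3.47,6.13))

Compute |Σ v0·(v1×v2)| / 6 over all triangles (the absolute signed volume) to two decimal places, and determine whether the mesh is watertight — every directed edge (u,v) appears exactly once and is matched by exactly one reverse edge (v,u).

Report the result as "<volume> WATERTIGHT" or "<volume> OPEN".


173.28 WATERTIGHT

Per-triangle v0·(v1×v2)/6:
  t1: +1.2409
  t2: +7.4519
  t3: +6.3340
  t4: -4.2633
  t5: +2.8036
  t6: +10.1593
  t7: +2.8589
  t8: +1.6766
  t9: +3.0547
  t10: +0.8257
  t11: +6.2047
  t12: -0.5337
  t13: +13.7164
  t14: +6.9945
  t15: +2.2524
  t16: +2.5825
  t17: +0.7736
  t18: +6.3136
  t19: -6.5034
  t20: +0.8569
  t21: +5.9171
  t22: +2.2102
  t23: +13.6518
  t24: +16.6924
  t25: +6.3669
  t26: -0.1841
  t27: +34.2483
  t28: +1.4843
  t29: +16.8469
  t30: +5.1208
  t31: +1.5369
  t32: +4.5930
Σ = +173.2843 → |volume| = 173.28

Directed edges: 96 total, each appears once with its reverse present → watertight.


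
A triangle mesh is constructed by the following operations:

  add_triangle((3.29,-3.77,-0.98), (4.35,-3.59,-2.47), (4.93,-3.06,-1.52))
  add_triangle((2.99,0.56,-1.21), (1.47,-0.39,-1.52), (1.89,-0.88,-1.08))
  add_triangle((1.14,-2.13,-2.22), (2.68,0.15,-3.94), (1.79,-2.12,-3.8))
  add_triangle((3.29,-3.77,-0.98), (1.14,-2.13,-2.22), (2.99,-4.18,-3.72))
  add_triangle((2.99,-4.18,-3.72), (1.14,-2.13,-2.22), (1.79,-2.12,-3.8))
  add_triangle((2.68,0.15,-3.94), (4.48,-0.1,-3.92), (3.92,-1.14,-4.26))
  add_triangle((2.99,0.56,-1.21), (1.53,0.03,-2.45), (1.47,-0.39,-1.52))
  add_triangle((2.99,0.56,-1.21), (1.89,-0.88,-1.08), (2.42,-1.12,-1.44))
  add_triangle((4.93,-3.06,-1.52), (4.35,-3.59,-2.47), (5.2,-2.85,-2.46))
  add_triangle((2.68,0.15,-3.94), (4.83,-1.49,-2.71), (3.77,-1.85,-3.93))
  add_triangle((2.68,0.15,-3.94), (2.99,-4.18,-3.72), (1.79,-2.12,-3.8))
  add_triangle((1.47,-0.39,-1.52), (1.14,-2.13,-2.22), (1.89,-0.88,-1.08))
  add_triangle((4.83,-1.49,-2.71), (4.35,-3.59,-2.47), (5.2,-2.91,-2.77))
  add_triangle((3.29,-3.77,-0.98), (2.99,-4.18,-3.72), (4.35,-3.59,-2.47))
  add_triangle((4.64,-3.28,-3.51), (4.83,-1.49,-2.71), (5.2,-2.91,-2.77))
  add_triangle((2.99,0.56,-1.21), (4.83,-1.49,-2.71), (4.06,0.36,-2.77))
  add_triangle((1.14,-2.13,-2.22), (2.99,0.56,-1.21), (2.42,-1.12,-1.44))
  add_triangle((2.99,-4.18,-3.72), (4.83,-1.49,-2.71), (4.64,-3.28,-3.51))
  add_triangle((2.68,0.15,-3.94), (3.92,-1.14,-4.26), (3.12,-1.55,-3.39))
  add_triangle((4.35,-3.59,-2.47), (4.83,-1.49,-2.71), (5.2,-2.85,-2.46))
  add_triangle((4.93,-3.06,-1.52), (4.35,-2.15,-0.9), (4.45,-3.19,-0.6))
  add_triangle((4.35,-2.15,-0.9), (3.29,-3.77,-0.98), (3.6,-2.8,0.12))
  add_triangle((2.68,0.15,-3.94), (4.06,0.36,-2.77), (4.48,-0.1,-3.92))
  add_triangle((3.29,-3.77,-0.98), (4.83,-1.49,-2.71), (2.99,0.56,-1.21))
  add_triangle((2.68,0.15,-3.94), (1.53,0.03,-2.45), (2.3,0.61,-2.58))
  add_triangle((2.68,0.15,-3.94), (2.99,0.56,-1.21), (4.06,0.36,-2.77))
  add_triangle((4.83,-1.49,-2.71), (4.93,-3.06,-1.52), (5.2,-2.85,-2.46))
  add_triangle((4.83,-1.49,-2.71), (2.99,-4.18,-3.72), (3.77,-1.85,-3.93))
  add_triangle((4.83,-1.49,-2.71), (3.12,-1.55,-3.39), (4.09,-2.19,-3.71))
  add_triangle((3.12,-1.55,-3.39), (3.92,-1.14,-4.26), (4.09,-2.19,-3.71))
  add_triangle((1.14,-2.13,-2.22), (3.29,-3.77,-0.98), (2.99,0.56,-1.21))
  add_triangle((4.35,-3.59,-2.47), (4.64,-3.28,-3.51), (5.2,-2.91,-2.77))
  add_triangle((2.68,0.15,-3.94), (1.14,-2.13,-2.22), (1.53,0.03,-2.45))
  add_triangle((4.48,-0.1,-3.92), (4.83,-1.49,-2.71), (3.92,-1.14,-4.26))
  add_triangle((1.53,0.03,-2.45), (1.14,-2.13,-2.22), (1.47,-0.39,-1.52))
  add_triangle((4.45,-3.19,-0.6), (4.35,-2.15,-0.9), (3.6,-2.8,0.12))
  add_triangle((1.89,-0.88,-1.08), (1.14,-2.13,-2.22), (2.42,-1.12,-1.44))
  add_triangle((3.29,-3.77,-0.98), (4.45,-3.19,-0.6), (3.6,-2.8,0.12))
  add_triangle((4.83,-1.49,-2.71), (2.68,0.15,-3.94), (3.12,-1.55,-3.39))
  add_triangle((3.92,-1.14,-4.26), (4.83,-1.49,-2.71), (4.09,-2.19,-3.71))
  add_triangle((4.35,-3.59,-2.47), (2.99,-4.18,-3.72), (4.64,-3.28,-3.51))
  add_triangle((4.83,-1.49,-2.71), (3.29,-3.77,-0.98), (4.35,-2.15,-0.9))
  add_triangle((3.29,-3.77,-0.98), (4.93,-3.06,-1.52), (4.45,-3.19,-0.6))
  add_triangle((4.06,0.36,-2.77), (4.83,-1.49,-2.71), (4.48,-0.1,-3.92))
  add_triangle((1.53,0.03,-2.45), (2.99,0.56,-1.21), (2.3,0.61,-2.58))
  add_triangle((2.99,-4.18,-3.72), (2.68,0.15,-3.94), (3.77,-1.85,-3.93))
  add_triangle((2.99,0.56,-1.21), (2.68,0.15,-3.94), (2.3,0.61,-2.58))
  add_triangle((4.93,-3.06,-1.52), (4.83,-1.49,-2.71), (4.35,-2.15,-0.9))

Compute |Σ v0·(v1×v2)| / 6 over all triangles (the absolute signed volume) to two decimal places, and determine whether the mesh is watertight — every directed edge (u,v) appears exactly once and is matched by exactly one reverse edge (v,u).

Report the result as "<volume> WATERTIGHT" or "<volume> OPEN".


26.36 WATERTIGHT

Per-triangle v0·(v1×v2)/6:
  t1: +1.6278
  t2: -0.4644
  t3: -0.6054
  t4: +0.5007
  t5: +0.5731
  t6: +1.3835
  t7: -0.4887
  t8: +0.0362
  t9: +0.9767
  t10: +2.7743
  t11: +2.9390
  t12: -0.4880
  t13: -0.2979
  t14: +2.6490
  t15: +1.1727
  t16: +1.1941
  t17: +0.8408
  t18: +0.6619
  t19: +0.4311
  t20: +0.8575
  t21: +0.5040
  t22: -1.5657
  t23: +0.6593
  t24: +2.0704
  t25: +0.0232
  t26: +0.3721
  t27: +0.6828
  t28: +3.6294
  t29: -0.5558
  t30: +0.3081
  t31: -4.2544
  t32: +0.9495
  t33: +0.1831
  t34: +2.0482
  t35: -0.4998
  t36: +0.3838
  t37: +0.0321
  t38: +0.7210
  t39: -2.4413
  t40: +1.6187
  t41: +1.8921
  t42: -2.8537
  t43: +1.0840
  t44: +1.3177
  t45: -0.3744
  t46: +2.5090
  t47: +0.5443
  t48: +1.0983
Σ = +26.3600 → |volume| = 26.36

Directed edges: 144 total, each appears once with its reverse present → watertight.


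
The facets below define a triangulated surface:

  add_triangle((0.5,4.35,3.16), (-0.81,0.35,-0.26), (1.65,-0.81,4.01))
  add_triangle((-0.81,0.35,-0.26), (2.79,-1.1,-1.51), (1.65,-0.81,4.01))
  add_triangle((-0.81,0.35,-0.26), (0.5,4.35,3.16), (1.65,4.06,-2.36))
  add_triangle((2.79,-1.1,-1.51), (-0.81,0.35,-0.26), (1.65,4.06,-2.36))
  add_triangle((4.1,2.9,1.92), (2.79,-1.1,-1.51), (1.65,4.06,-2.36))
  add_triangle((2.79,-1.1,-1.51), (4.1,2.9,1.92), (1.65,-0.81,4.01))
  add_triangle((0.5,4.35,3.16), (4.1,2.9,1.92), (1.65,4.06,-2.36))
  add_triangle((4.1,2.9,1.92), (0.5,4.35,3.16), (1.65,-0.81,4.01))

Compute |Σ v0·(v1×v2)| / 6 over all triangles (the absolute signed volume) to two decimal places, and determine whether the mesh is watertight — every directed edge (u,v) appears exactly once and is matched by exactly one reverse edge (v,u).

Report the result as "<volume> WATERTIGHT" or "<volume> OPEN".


57.27 WATERTIGHT

Per-triangle v0·(v1×v2)/6:
  t1: +2.1847
  t2: -0.0181
  t3: +3.7139
  t4: +1.5088
  t5: +12.1470
  t6: +10.6040
  t7: +14.3388
  t8: +12.7934
Σ = +57.2725 → |volume| = 57.27

Directed edges: 24 total, each appears once with its reverse present → watertight.


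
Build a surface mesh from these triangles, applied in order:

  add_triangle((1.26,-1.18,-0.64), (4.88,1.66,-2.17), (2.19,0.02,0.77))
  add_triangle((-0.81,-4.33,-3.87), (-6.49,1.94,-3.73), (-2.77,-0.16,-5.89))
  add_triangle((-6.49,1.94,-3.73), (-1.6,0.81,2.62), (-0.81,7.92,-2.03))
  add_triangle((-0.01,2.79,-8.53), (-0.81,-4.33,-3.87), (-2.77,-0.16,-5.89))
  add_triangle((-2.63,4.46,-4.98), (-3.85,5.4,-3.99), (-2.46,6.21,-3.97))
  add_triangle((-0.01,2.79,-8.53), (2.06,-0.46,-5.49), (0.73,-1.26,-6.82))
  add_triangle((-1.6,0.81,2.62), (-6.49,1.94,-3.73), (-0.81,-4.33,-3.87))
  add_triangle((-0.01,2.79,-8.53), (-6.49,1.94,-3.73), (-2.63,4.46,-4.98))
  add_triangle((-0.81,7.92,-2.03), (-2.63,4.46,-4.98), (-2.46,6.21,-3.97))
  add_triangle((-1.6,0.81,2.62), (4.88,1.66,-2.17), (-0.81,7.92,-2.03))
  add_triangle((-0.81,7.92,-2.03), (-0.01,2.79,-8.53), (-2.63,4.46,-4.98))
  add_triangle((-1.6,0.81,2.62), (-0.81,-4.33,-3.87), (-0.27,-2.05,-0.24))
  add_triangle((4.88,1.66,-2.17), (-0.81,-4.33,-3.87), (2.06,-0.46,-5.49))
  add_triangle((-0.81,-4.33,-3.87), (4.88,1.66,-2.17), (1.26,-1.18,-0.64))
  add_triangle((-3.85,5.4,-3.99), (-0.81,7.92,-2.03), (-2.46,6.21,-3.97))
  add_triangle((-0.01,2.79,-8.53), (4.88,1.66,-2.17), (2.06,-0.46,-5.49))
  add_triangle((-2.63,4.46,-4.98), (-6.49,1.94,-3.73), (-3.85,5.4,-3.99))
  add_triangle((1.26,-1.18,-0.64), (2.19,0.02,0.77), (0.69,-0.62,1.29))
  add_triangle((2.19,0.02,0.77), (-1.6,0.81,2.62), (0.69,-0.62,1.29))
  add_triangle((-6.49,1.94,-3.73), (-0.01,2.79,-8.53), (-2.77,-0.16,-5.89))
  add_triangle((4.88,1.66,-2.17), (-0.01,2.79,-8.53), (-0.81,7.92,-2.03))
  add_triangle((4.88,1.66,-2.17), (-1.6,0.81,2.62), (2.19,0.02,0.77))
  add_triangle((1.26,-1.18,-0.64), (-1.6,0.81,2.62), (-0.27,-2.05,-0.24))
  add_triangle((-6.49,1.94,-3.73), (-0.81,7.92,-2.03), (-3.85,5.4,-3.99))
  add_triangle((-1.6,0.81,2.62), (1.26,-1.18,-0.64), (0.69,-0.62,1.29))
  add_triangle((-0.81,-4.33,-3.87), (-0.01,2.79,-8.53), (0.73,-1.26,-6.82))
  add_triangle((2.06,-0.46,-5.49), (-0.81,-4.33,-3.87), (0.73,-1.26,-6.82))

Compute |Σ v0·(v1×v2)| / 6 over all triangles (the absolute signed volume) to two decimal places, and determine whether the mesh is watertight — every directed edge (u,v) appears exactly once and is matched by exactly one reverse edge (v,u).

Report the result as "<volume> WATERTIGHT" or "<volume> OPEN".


Per-triangle v0·(v1×v2)/6:
  t1: +2.3285
  t2: +17.6175
  t3: +29.9571
  t4: +19.5922
  t5: +3.2890
  t6: +7.8883
  t7: +16.2834
  t8: +23.4182
  t9: +2.4179
  t10: +15.3544
  t11: +23.8193
  t12: +2.1679
  t13: +11.0897
  t14: +5.2716
  t15: +4.0755
  t16: +18.4490
  t17: +8.8789
  t18: +0.7031
  t19: +1.0428
  t20: +22.0667
  t21: +51.4576
  t22: +3.0461
  t23: +0.9285
  t24: +7.5696
  t25: +0.2471
  t26: +9.8682
  t27: +5.2787
Σ = +314.1068 → |volume| = 314.11

Directed edges: 81 total; 3 unmatched, e.g. (-0.81,-4.33,-3.87)→(-0.27,-2.05,-0.24) → open.

314.11 OPEN


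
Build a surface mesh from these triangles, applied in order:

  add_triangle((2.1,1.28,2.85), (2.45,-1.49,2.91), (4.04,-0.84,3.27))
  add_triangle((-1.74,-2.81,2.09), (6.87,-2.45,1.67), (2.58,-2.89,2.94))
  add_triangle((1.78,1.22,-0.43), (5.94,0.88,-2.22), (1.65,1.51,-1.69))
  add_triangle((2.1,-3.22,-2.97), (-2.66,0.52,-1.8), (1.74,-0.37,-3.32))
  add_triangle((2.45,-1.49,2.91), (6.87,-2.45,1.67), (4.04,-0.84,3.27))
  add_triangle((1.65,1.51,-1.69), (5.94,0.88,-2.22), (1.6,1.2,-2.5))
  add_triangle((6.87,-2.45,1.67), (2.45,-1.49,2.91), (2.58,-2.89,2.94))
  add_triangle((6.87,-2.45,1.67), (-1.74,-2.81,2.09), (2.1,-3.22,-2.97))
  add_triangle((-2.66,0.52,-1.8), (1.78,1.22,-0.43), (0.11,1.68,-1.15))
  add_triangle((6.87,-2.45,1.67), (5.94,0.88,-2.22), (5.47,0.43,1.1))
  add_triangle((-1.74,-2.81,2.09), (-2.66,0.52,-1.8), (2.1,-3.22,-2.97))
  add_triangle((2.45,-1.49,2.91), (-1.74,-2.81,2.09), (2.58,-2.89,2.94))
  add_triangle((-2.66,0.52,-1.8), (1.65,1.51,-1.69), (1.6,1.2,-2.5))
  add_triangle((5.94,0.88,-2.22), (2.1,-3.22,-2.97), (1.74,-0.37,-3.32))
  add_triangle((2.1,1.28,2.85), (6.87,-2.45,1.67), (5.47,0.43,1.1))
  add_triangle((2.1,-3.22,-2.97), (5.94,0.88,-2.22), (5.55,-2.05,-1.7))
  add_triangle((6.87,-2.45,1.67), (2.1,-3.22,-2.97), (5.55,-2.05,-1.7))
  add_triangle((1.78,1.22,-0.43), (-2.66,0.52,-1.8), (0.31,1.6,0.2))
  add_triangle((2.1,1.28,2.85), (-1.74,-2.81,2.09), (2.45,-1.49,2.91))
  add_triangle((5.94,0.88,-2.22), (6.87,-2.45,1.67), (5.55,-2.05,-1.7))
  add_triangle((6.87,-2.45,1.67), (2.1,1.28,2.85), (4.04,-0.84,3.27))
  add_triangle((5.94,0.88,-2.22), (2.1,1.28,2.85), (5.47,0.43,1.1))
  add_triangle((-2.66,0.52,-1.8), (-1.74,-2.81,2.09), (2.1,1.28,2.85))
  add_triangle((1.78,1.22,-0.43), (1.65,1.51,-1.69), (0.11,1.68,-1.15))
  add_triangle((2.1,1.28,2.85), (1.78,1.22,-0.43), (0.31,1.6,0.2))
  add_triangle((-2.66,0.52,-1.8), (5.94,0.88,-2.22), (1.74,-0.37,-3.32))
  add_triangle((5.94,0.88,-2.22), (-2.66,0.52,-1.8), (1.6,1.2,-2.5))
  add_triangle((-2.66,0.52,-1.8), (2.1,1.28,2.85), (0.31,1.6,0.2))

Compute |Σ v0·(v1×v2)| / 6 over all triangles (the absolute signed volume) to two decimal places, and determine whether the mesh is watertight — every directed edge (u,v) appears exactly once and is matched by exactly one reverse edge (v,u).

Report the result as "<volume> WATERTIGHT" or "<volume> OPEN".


131.71 OPEN

Per-triangle v0·(v1×v2)/6:
  t1: +1.8309
  t2: +3.4166
  t3: +1.3109
  t4: +5.5436
  t5: +3.2065
  t6: +1.3598
  t7: +3.5883
  t8: +20.7813
  t9: -0.3818
  t10: +9.1991
  t11: +10.2021
  t12: +2.4386
  t13: +1.0285
  t14: +7.9747
  t15: +6.9109
  t16: +7.5218
  t17: +8.3453
  t18: +1.1965
  t19: +4.9021
  t20: +10.7647
  t21: +3.7058
  t22: +4.3848
  t23: +4.4445
  t24: +0.4884
  t25: +1.3950
  t26: +4.1525
  t27: +0.9425
  t28: +1.0593
Σ = +131.7132 → |volume| = 131.71

Directed edges: 84 total; 6 unmatched, e.g. (1.78,1.22,-0.43)→(5.94,0.88,-2.22) → open.


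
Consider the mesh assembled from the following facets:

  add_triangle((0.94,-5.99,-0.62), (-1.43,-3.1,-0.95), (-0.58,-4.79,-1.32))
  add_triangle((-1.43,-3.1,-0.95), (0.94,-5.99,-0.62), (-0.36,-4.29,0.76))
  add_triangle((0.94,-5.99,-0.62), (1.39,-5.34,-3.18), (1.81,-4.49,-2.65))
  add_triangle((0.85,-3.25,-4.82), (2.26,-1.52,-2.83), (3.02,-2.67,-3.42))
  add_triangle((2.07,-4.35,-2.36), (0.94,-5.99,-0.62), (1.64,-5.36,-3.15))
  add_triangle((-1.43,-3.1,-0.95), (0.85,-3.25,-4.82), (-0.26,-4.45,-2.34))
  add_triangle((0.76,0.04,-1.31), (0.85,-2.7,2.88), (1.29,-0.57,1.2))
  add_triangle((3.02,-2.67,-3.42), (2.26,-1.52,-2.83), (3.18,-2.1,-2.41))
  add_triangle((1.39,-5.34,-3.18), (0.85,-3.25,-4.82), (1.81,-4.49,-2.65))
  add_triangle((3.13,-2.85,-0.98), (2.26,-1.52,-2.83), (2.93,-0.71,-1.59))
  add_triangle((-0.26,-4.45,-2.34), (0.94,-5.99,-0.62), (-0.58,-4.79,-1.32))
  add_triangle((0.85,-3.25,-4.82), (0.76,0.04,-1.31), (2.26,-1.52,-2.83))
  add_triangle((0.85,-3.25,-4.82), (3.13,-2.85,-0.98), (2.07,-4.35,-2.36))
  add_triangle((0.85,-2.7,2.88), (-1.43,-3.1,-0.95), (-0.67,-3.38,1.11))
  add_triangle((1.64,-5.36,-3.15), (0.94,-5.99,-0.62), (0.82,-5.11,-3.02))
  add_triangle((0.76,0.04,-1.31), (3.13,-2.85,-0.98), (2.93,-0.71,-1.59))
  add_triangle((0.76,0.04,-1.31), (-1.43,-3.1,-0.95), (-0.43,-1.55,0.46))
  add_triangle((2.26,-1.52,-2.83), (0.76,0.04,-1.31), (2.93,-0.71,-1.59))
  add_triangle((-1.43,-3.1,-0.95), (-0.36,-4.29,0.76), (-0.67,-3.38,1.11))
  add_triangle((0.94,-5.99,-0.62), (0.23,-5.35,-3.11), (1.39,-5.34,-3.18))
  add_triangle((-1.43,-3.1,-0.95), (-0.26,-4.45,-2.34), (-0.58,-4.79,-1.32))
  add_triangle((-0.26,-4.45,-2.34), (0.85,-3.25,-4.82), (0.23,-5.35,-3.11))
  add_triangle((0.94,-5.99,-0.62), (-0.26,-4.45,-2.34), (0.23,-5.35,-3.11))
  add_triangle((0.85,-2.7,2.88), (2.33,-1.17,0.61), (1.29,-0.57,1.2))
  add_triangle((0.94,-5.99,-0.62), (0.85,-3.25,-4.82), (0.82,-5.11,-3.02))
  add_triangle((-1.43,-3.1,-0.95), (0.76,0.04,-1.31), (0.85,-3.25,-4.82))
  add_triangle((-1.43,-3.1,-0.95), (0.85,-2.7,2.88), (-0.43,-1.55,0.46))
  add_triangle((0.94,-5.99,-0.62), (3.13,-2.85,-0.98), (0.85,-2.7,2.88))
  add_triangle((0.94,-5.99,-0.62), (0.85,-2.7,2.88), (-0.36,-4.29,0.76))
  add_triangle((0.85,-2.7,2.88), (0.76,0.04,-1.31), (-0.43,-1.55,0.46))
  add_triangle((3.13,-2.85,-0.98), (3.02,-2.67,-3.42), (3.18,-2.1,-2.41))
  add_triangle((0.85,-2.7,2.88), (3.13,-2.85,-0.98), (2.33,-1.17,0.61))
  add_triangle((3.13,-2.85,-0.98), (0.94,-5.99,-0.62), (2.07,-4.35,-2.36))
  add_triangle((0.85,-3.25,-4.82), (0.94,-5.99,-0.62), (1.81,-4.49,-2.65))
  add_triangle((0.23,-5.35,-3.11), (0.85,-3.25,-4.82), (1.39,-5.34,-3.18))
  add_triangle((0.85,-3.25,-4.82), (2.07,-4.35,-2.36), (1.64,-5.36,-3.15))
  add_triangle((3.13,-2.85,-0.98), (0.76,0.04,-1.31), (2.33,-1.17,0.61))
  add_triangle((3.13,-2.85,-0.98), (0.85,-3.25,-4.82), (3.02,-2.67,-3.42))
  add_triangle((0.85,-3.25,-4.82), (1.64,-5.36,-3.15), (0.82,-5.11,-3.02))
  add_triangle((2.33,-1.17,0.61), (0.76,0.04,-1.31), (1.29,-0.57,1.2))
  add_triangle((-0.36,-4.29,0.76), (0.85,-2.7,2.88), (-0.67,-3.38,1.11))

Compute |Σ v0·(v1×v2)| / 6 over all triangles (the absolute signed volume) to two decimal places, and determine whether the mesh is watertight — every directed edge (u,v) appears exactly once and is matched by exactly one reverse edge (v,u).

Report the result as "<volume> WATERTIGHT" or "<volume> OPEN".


57.00 OPEN

Per-triangle v0·(v1×v2)/6:
  t1: +0.7405
  t2: +2.9526
  t3: +1.6951
  t4: +1.2686
  t5: +2.0714
  t6: +2.3570
  t7: -0.8392
  t8: +0.3836
  t9: +1.6464
  t10: +1.9790
  t11: +1.7101
  t12: +1.1412
  t13: +3.6451
  t14: -0.6200
  t15: +1.9398
  t16: -0.8381
  t17: -0.5529
  t18: +0.6017
  t19: +0.8418
  t20: +3.0075
  t21: +0.9590
  t22: +1.0231
  t23: +1.3019
  t24: +0.8414
  t25: -0.7645
  t26: +0.1398
  t27: +0.4664
  t28: +8.7535
  t29: +3.7714
  t30: -0.9384
  t31: +0.9680
  t32: +2.9076
  t33: +4.1661
  t34: -4.2062
  t35: +2.9845
  t36: +1.8959
  t37: +1.0437
  t38: +3.3858
  t39: +1.9307
  t40: +0.1868
  t41: +1.0570
Σ = +57.0045 → |volume| = 57.00

Directed edges: 123 total; 3 unmatched, e.g. (2.26,-1.52,-2.83)→(3.18,-2.1,-2.41) → open.
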